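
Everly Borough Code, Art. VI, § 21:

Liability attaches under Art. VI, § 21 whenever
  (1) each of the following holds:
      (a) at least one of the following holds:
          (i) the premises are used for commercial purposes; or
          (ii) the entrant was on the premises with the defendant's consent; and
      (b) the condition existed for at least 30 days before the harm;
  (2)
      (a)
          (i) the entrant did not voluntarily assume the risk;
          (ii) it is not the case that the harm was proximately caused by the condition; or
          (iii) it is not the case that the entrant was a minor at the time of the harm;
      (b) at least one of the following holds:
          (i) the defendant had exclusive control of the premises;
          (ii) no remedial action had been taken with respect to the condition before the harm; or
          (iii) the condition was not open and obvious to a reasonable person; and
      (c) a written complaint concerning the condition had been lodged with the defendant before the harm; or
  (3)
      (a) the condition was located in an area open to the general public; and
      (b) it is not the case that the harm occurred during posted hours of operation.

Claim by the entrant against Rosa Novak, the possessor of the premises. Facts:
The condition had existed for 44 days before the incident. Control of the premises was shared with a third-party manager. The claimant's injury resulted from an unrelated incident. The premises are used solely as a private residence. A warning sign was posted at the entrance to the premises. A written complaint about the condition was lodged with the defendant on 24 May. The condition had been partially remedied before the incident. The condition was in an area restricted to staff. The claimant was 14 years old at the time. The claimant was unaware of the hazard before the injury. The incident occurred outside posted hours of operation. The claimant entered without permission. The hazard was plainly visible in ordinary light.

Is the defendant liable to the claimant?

(i) commercial use — fails.
(ii) consent to enter — not met.
(a): F OR F → false.
(b) condition ≥30 days old — satisfied.
(1): F AND T → false.
(i) no assumed risk — satisfied.
(ii) not (proximate cause) — satisfied.
(iii) not (entrant a minor) — not satisfied.
So (a) is satisfied (T OR T OR F).
(i) exclusive control — fails.
(ii) no remedial action — not met.
(iii) not open/obvious — not satisfied.
(b): F OR F OR F → false.
(c) complaint lodged — satisfied.
(2) = T AND F AND T = false.
(a) public area — fails.
(b) not (during posted hours) — met.
(3): F AND T → false.
Overall: F OR F OR F → false.

No — not liable.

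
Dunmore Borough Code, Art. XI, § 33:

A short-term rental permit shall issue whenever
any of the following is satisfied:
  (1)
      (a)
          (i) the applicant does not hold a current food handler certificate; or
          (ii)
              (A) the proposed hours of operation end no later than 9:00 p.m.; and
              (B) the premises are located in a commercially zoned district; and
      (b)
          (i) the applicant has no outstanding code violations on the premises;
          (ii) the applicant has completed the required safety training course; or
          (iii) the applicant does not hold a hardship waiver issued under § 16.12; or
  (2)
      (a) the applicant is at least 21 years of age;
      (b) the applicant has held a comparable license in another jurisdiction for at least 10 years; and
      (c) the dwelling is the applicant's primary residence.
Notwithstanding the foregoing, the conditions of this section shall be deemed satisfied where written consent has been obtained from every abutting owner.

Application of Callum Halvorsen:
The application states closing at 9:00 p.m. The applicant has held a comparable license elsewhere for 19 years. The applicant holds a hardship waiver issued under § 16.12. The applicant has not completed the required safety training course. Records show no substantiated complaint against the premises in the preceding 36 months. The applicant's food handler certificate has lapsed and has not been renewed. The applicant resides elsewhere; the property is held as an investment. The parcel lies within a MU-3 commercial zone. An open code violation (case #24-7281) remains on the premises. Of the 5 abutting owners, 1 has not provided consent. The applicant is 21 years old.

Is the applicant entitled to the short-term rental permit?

No — denied.

(i) not (food handler cert.) — met.
(A) closes by 9 p.m. — met.
(B) commercially zoned — satisfied.
(ii) = T AND T = true.
(a): T OR T → true.
(i) no code violations — fails.
(ii) safety training — not satisfied.
(iii) not (hardship waiver) — not satisfied.
So (b) is not satisfied (F OR F OR F).
(1) = T AND F = false.
(a) age ≥ 21 — met.
(b) prior license ≥ 10 yr — satisfied.
(c) primary residence — fails.
(2): T AND T AND F → false.
Overall: F OR F → false.
Exception (all abutters consent) — not satisfied.
Result: main false OR exception false → false.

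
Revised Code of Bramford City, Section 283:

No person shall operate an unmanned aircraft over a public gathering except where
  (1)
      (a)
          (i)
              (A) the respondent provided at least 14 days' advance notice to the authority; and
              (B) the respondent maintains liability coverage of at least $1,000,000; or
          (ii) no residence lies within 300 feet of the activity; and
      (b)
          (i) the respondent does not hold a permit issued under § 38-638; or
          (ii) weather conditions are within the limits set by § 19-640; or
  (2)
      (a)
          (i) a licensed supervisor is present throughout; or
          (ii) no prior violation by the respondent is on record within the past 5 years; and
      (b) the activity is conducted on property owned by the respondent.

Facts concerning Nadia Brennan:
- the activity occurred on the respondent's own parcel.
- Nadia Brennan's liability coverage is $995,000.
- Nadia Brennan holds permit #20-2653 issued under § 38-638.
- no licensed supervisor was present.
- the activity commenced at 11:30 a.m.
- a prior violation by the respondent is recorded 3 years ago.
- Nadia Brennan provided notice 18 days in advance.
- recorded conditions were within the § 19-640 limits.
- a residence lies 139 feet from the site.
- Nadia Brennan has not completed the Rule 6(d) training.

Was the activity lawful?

(A) ≥14 days' notice — met.
(B) coverage ≥ $1,000,000 — fails.
So (i) is not satisfied (T AND F).
(ii) no residence in 300 ft — not satisfied.
(a) = F OR F = false.
(i) not (holds permit) — not satisfied.
(ii) weather ok — holds.
(b): F OR T → true.
So (1) is not satisfied (F AND T).
(i) supervisor present — fails.
(ii) no prior violation — fails.
So (a) is not satisfied (F OR F).
(b) own property — met.
So (2) is not satisfied (F AND T).
So Overall is not satisfied (F OR F).

No — unlawful.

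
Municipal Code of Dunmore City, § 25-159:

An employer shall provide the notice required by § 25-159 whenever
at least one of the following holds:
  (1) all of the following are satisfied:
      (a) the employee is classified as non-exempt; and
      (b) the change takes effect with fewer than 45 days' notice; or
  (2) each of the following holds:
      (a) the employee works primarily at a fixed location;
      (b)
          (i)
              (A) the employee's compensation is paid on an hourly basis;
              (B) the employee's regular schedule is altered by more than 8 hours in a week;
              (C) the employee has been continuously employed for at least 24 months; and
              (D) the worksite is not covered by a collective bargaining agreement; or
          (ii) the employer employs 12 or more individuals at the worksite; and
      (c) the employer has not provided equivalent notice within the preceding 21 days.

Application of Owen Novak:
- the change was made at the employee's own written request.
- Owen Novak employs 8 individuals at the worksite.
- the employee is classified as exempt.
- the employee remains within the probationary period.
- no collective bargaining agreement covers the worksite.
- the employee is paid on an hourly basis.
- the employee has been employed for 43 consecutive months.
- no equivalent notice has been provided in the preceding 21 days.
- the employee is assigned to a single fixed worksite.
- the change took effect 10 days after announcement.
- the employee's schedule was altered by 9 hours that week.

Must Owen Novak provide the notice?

(a) non-exempt — fails.
(b) < 45 days' notice — met.
So (1) is not satisfied (F AND T).
(a) fixed location — met.
(A) hourly-paid — satisfied.
(B) schedule shift > 8h — met.
(C) tenure ≥ 24 mo. — satisfied.
(D) no CBA — satisfied.
(i): T AND T AND T AND T → true.
(ii) ≥ 12 at site — fails.
So (b) is satisfied (T OR F).
(c) no recent notice — holds.
(2): T AND T AND T → true.
So Overall is satisfied (F OR T).

Yes — required.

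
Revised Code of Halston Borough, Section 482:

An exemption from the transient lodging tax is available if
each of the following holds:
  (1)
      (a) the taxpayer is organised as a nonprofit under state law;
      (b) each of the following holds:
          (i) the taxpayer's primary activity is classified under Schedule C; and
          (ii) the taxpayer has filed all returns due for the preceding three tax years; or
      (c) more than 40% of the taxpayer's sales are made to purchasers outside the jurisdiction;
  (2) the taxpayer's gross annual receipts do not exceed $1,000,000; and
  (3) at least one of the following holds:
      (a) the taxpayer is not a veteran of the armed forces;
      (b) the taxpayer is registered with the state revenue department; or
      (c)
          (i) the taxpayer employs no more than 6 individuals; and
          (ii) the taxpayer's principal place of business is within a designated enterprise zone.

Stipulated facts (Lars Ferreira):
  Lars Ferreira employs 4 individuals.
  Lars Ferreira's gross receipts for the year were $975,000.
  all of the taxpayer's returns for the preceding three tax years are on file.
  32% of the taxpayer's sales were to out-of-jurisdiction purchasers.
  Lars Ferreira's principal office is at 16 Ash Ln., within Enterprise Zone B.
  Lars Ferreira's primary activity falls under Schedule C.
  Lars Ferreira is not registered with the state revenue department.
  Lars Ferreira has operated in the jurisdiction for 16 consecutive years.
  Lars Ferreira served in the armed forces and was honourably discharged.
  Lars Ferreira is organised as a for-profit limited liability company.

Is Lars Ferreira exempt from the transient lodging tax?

Yes — exempt.

(a) nonprofit — fails.
(i) Schedule C activity — satisfied.
(ii) returns current — holds.
(b): T AND T → true.
(c) >40% out-of-jur. sales — not met.
(1) = F OR T OR F = true.
(2) receipts ≤ $1,000,000 — holds.
(a) not (veteran) — fails.
(b) state-registered — not met.
(i) ≤ 6 employees — satisfied.
(ii) in enterprise zone — met.
So (c) is satisfied (T AND T).
So (3) is satisfied (F OR F OR T).
Overall: T AND T AND T → true.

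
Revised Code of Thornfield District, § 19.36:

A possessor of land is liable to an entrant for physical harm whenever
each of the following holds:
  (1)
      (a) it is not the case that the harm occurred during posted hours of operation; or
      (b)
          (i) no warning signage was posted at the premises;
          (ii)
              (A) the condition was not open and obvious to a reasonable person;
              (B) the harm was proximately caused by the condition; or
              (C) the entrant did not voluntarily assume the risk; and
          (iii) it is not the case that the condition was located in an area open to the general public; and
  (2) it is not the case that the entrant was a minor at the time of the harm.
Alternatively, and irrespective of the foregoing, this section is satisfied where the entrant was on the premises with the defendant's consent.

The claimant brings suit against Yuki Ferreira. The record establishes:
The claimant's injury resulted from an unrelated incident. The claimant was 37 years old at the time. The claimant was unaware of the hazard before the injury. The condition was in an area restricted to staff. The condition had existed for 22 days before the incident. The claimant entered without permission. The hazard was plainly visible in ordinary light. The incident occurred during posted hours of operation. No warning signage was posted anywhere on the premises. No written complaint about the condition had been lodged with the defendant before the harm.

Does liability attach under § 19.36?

(a) not (during posted hours) — fails.
(i) no signage posted — met.
(A) not open/obvious — not met.
(B) proximate cause — not satisfied.
(C) no assumed risk — satisfied.
So (ii) is satisfied (F OR F OR T).
(iii) not (public area) — met.
(b): T AND T AND T → true.
So (1) is satisfied (F OR T).
(2) not (entrant a minor) — satisfied.
Overall: T AND T → true.
Exception (consent to enter) — not satisfied.
Result: main true OR exception false → true.

Yes — liable.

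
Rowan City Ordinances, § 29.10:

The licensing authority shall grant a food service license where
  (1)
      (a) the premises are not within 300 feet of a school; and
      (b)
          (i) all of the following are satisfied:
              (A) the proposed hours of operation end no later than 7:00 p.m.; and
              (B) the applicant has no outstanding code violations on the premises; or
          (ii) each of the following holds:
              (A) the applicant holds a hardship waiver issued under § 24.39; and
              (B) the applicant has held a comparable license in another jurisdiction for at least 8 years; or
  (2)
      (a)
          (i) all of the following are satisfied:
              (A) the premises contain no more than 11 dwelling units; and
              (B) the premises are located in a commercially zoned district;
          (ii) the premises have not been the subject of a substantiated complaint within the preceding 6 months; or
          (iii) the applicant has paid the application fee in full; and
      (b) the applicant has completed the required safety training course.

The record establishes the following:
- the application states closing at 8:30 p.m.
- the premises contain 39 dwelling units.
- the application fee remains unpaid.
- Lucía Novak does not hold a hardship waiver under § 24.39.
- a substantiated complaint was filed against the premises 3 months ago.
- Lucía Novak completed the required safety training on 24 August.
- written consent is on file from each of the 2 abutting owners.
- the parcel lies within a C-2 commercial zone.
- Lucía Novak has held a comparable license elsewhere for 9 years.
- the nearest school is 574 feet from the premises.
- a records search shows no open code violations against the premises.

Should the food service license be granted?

No — denied.

(a) ≥300 ft from school — holds.
(A) closes by 7 p.m. — fails.
(B) no code violations — satisfied.
(i): F AND T → false.
(A) hardship waiver — not met.
(B) prior license ≥ 8 yr — met.
(ii): F AND T → false.
(b) = F OR F = false.
(1): T AND F → false.
(A) ≤ 11 units — fails.
(B) commercially zoned — met.
So (i) is not satisfied (F AND T).
(ii) no complaint in 6 mo. — fails.
(iii) fee paid — not satisfied.
(a) = F OR F OR F = false.
(b) safety training — satisfied.
So (2) is not satisfied (F AND T).
Overall: F OR F → false.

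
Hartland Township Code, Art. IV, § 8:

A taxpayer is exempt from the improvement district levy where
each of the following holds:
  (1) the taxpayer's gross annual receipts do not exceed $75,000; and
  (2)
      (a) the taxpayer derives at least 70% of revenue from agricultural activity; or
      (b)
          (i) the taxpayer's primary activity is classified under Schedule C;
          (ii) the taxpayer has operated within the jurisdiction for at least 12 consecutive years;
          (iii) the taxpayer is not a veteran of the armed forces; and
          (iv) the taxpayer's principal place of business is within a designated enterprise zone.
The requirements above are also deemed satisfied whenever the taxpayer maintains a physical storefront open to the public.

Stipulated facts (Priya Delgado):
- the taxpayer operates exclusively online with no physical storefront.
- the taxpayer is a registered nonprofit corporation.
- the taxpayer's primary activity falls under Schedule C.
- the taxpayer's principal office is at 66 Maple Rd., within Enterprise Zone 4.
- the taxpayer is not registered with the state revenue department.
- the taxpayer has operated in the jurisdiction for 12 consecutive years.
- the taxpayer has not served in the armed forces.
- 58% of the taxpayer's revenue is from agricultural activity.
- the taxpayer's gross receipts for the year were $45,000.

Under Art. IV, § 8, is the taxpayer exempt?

(1) receipts ≤ $75,000 — satisfied.
(a) ≥70% agricultural — fails.
(i) Schedule C activity — satisfied.
(ii) ≥ 12 yrs in jurisdiction — met.
(iii) not (veteran) — met.
(iv) in enterprise zone — holds.
So (b) is satisfied (T AND T AND T AND T).
So (2) is satisfied (F OR T).
Overall: T AND T → true.
Exception (has storefront) — not satisfied.
Result: main true OR exception false → true.

Yes — exempt.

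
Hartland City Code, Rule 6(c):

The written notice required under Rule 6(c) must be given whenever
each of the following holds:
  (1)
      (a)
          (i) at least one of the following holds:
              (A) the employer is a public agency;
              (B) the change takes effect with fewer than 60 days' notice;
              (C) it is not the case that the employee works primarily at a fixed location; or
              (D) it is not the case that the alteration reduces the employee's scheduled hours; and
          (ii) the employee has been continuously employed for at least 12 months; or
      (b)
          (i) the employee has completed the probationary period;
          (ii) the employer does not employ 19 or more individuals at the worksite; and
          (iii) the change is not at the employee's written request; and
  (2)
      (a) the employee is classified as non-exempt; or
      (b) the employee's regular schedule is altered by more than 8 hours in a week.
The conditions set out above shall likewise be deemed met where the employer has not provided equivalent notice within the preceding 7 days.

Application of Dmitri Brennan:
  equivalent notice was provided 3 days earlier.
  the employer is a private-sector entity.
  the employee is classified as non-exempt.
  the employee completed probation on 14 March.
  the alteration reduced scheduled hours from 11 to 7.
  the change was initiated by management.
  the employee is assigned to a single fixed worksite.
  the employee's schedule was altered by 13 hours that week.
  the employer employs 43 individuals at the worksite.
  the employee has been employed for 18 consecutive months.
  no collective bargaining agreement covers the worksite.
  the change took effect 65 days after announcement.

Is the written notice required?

No — not required.

(A) public agency — not met.
(B) < 60 days' notice — not satisfied.
(C) not (fixed location) — not met.
(D) not (hours reduced) — fails.
(i) = F OR F OR F OR F = false.
(ii) tenure ≥ 12 mo. — holds.
(a): F AND T → false.
(i) past probation — satisfied.
(ii) not (≥ 19 at site) — fails.
(iii) not employee-requested — met.
(b): T AND F AND T → false.
So (1) is not satisfied (F OR F).
(a) non-exempt — satisfied.
(b) schedule shift > 8h — satisfied.
(2): T OR T → true.
Overall = F AND T = false.
Exception (no recent notice) — not satisfied.
Result: main false OR exception false → false.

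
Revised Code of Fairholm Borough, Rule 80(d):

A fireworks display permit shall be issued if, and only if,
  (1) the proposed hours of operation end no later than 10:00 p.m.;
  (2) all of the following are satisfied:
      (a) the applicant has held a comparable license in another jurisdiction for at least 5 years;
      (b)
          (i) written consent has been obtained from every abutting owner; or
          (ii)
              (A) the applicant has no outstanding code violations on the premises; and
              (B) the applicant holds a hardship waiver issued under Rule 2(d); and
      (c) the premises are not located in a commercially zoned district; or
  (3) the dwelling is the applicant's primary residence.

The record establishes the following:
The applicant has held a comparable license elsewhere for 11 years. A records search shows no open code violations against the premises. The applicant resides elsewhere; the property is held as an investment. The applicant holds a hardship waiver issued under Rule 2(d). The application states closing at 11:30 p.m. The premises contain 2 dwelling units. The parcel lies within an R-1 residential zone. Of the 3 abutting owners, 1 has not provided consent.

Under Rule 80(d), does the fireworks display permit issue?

(1) closes by 10 p.m. — not satisfied.
(a) prior license ≥ 5 yr — met.
(i) all abutters consent — fails.
(A) no code violations — satisfied.
(B) hardship waiver — satisfied.
So (ii) is satisfied (T AND T).
(b): F OR T → true.
(c) not (commercially zoned) — satisfied.
(2) = T AND T AND T = true.
(3) primary residence — not satisfied.
Overall: F OR T OR F → true.

Yes — granted.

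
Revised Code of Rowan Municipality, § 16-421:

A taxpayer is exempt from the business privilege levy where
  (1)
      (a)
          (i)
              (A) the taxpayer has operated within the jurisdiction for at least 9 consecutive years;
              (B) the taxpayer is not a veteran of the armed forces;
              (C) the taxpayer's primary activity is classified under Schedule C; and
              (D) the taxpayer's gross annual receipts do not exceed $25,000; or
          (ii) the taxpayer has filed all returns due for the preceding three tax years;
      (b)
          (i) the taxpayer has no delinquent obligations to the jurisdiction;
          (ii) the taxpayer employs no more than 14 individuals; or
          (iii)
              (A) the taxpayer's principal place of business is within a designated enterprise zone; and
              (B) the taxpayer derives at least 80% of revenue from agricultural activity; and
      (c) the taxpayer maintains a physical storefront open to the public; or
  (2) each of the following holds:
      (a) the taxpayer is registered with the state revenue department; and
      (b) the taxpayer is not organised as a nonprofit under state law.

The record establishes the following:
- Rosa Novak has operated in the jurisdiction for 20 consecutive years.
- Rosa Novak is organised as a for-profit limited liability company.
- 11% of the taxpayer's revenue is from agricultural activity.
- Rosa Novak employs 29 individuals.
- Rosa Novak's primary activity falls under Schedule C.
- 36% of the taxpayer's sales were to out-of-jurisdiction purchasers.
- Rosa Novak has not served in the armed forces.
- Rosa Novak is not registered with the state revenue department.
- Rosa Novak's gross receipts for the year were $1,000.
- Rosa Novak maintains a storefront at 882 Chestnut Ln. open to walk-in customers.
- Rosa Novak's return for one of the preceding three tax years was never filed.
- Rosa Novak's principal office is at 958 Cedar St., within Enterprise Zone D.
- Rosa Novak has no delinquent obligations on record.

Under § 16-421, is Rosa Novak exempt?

(A) ≥ 9 yrs in jurisdiction — met.
(B) not (veteran) — satisfied.
(C) Schedule C activity — holds.
(D) receipts ≤ $25,000 — holds.
(i) = T AND T AND T AND T = true.
(ii) returns current — fails.
(a) = T OR F = true.
(i) no delinquency — met.
(ii) ≤ 14 employees — not satisfied.
(A) in enterprise zone — holds.
(B) ≥80% agricultural — fails.
(iii): T AND F → false.
(b): T OR F OR F → true.
(c) has storefront — satisfied.
So (1) is satisfied (T AND T AND T).
(a) state-registered — not satisfied.
(b) not (nonprofit) — satisfied.
So (2) is not satisfied (F AND T).
Overall: T OR F → true.

Yes — exempt.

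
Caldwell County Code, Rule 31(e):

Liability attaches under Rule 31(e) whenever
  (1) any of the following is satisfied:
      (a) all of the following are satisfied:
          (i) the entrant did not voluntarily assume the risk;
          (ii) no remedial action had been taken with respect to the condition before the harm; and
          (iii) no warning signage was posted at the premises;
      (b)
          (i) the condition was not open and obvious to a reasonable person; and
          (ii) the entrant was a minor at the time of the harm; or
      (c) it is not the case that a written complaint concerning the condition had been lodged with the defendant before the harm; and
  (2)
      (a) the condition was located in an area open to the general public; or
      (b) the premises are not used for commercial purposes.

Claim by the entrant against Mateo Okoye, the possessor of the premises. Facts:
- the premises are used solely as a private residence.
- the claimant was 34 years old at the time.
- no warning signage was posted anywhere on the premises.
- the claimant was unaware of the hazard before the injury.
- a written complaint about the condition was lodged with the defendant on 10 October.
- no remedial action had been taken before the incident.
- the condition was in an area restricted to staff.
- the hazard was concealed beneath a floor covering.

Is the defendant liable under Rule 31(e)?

(i) no assumed risk — met.
(ii) no remedial action — satisfied.
(iii) no signage posted — met.
(a): T AND T AND T → true.
(i) not open/obvious — holds.
(ii) entrant a minor — fails.
(b) = T AND F = false.
(c) not (complaint lodged) — not met.
So (1) is satisfied (T OR F OR F).
(a) public area — not met.
(b) not (commercial use) — met.
(2): F OR T → true.
Overall = T AND T = true.

Yes — liable.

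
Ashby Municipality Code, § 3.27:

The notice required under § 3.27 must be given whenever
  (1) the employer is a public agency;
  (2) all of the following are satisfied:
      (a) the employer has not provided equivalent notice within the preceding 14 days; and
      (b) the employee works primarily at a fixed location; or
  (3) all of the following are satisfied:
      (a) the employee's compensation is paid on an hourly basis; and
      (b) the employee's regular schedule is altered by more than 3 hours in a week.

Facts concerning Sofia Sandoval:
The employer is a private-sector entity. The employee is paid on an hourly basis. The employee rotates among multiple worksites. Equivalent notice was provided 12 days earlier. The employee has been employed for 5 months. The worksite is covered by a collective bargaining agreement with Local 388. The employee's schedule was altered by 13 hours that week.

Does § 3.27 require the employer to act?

Yes — required.

(1) public agency — fails.
(a) no recent notice — not met.
(b) fixed location — fails.
So (2) is not satisfied (F AND F).
(a) hourly-paid — met.
(b) schedule shift > 3h — met.
(3): T AND T → true.
Overall = F OR F OR T = true.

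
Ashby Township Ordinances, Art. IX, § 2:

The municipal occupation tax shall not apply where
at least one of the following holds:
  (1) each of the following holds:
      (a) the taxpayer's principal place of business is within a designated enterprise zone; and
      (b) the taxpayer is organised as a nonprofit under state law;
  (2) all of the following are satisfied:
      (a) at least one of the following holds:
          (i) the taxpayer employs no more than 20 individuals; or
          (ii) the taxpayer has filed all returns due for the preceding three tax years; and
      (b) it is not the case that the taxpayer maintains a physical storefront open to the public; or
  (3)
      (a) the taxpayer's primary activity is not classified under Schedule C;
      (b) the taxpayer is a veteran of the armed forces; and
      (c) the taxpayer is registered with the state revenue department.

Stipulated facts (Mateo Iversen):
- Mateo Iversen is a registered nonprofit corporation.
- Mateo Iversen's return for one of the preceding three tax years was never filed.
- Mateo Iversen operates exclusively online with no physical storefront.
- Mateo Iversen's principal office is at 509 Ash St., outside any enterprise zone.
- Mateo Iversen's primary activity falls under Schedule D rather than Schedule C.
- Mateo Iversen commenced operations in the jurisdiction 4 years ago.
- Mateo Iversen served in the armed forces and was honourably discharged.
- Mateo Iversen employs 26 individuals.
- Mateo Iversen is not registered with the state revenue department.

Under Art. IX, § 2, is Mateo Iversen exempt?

No — not exempt.

(a) in enterprise zone — fails.
(b) nonprofit — met.
(1) = F AND T = false.
(i) ≤ 20 employees — fails.
(ii) returns current — not met.
So (a) is not satisfied (F OR F).
(b) not (has storefront) — satisfied.
(2) = F AND T = false.
(a) not (Schedule C activity) — met.
(b) veteran — met.
(c) state-registered — fails.
(3): T AND T AND F → false.
Overall: F OR F OR F → false.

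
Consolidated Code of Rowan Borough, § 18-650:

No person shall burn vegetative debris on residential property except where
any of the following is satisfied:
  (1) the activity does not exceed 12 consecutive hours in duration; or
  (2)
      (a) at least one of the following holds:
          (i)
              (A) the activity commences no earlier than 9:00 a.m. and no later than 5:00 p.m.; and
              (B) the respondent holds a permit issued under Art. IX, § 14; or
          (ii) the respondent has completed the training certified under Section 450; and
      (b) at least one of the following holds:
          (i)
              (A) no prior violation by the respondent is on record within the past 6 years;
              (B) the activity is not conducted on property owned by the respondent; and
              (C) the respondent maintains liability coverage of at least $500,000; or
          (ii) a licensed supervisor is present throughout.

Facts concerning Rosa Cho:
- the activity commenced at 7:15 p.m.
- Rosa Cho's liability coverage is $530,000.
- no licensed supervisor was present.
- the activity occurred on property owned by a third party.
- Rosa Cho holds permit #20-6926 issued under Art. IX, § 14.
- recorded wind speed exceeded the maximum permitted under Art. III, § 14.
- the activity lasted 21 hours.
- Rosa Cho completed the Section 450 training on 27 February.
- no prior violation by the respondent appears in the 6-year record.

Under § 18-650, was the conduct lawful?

Yes — lawful.

(1) ≤ 12 hrs duration — not met.
(A) start within hours — fails.
(B) holds permit — satisfied.
(i) = F AND T = false.
(ii) training certified — holds.
(a): F OR T → true.
(A) no prior violation — met.
(B) not (own property) — met.
(C) coverage ≥ $500,000 — holds.
So (i) is satisfied (T AND T AND T).
(ii) supervisor present — not met.
So (b) is satisfied (T OR F).
So (2) is satisfied (T AND T).
Overall = F OR T = true.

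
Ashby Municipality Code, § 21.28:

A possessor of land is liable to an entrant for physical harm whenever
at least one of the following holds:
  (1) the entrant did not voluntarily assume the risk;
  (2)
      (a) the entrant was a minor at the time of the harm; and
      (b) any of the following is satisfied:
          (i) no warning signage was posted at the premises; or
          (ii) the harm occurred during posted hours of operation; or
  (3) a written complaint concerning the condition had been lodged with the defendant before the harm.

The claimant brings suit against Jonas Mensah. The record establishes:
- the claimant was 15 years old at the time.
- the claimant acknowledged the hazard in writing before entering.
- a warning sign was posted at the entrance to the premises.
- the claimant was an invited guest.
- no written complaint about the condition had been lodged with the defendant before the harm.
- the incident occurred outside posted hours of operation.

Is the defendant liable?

No — not liable.

(1) no assumed risk — fails.
(a) entrant a minor — holds.
(i) no signage posted — not met.
(ii) during posted hours — fails.
(b) = F OR F = false.
(2): T AND F → false.
(3) complaint lodged — not satisfied.
So Overall is not satisfied (F OR F OR F).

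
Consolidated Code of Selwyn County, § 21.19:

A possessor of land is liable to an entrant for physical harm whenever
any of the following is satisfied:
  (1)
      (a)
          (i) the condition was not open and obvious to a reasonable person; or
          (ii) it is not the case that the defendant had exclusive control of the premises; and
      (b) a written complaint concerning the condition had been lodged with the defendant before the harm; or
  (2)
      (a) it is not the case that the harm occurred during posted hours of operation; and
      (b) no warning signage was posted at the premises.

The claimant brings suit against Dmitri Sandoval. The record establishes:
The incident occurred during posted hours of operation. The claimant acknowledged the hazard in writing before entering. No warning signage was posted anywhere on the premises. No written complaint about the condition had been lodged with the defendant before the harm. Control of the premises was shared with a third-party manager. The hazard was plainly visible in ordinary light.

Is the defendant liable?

No — not liable.

(i) not open/obvious — not met.
(ii) not (exclusive control) — holds.
(a) = F OR T = true.
(b) complaint lodged — not met.
So (1) is not satisfied (T AND F).
(a) not (during posted hours) — fails.
(b) no signage posted — satisfied.
So (2) is not satisfied (F AND T).
So Overall is not satisfied (F OR F).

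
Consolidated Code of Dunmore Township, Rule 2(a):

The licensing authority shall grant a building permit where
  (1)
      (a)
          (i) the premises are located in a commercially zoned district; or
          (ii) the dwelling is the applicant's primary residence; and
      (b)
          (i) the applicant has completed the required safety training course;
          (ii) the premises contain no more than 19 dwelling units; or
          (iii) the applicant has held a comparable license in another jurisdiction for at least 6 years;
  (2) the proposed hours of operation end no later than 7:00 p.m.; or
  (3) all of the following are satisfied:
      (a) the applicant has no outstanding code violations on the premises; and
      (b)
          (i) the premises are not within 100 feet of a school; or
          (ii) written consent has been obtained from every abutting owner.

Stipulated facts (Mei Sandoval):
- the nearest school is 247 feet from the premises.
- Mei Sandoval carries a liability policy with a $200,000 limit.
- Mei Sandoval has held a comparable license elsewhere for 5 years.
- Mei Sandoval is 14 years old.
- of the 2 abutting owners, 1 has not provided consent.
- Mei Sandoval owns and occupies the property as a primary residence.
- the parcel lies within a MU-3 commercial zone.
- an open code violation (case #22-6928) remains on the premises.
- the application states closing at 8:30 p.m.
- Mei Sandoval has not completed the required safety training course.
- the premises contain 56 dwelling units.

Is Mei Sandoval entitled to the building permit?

No — denied.

(i) commercially zoned — satisfied.
(ii) primary residence — satisfied.
(a): T OR T → true.
(i) safety training — not satisfied.
(ii) ≤ 19 units — not satisfied.
(iii) prior license ≥ 6 yr — fails.
(b): F OR F OR F → false.
So (1) is not satisfied (T AND F).
(2) closes by 7 p.m. — not met.
(a) no code violations — not satisfied.
(i) ≥100 ft from school — holds.
(ii) all abutters consent — fails.
So (b) is satisfied (T OR F).
(3) = F AND T = false.
Overall = F OR F OR F = false.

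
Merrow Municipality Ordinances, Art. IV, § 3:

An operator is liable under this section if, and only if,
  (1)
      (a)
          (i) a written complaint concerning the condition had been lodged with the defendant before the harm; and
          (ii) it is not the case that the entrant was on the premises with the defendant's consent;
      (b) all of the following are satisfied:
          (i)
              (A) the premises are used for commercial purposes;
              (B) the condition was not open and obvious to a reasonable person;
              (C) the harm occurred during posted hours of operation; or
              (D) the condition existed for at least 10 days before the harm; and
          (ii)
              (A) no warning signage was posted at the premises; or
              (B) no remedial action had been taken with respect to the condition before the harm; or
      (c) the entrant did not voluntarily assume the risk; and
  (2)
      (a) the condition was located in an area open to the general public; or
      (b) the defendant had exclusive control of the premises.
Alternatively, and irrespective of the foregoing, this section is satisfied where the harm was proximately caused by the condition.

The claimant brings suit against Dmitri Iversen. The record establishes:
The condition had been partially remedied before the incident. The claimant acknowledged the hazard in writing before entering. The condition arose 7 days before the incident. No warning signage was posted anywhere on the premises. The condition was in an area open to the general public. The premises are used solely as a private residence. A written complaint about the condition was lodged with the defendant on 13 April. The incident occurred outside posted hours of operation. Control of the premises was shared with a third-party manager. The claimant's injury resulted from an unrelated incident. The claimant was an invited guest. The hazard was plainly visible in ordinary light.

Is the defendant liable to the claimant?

No — not liable.

(i) complaint lodged — holds.
(ii) not (consent to enter) — not satisfied.
(a): T AND F → false.
(A) commercial use — fails.
(B) not open/obvious — fails.
(C) during posted hours — fails.
(D) condition ≥10 days old — fails.
So (i) is not satisfied (F OR F OR F OR F).
(A) no signage posted — holds.
(B) no remedial action — fails.
(ii) = T OR F = true.
(b): F AND T → false.
(c) no assumed risk — not met.
(1): F OR F OR F → false.
(a) public area — satisfied.
(b) exclusive control — not satisfied.
(2) = T OR F = true.
Overall: F AND T → false.
Exception (proximate cause) — not satisfied.
Result: main false OR exception false → false.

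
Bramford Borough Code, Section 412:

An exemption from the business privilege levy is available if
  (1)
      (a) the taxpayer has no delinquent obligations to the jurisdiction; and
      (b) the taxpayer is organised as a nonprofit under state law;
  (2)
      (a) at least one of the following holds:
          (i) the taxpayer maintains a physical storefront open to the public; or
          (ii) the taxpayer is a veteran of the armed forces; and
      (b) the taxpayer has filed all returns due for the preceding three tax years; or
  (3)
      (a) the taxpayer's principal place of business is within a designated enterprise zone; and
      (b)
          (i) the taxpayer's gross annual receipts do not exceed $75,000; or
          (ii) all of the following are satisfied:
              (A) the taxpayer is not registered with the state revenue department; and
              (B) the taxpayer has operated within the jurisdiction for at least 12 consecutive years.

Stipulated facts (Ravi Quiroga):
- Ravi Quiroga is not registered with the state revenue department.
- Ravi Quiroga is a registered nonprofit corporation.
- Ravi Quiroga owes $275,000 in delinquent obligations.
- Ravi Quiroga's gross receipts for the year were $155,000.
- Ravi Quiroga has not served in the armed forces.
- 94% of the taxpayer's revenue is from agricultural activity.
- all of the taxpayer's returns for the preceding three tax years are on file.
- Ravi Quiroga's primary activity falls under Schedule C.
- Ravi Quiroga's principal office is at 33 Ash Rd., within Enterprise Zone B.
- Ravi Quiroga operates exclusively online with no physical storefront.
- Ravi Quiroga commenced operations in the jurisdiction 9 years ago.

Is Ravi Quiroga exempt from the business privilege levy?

No — not exempt.

(a) no delinquency — not satisfied.
(b) nonprofit — satisfied.
(1) = F AND T = false.
(i) has storefront — not satisfied.
(ii) veteran — fails.
(a) = F OR F = false.
(b) returns current — holds.
So (2) is not satisfied (F AND T).
(a) in enterprise zone — holds.
(i) receipts ≤ $75,000 — not satisfied.
(A) not (state-registered) — met.
(B) ≥ 12 yrs in jurisdiction — not satisfied.
(ii): T AND F → false.
(b) = F OR F = false.
(3) = T AND F = false.
Overall = F OR F OR F = false.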